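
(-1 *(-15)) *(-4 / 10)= -6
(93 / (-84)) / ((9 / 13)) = -403 / 252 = -1.60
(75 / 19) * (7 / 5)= 105 / 19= 5.53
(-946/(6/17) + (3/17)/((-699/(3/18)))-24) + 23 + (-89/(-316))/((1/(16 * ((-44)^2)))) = 3781888835/625838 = 6042.92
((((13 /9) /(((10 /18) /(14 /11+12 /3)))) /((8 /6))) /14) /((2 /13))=14703 /3080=4.77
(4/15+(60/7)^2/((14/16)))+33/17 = 7537109/87465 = 86.17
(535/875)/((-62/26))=-1391/5425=-0.26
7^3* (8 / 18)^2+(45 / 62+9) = 77.48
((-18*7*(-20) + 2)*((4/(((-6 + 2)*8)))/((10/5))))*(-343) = 432523/8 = 54065.38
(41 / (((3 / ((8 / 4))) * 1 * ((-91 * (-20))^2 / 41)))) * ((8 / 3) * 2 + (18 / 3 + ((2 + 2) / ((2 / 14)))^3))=11076109 / 1490580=7.43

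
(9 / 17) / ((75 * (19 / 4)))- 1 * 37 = -298763 / 8075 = -37.00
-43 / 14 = -3.07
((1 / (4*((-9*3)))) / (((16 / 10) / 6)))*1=-5 / 144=-0.03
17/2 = 8.50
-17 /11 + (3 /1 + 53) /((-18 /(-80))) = 247.34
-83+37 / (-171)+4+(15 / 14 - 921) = -2391953 / 2394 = -999.14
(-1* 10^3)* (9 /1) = -9000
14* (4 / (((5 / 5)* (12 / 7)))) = 98 / 3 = 32.67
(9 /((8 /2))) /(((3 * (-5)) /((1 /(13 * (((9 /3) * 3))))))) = -1 /780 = -0.00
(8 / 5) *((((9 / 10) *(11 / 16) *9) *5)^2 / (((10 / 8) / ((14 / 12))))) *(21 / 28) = 5557167 / 6400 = 868.31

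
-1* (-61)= 61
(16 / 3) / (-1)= -16 / 3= -5.33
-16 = -16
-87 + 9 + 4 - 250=-324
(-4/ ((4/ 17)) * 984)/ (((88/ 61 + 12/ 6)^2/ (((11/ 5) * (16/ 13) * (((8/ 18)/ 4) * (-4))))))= 3651700096/ 2149875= 1698.56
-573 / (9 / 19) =-3629 / 3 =-1209.67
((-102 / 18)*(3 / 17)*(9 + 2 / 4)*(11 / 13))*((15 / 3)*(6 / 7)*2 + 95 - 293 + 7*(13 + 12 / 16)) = 545281 / 728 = 749.01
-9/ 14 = -0.64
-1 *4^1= -4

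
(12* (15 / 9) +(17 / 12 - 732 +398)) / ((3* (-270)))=3751 / 9720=0.39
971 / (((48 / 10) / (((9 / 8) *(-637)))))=-9277905 / 64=-144967.27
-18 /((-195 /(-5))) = -6 /13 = -0.46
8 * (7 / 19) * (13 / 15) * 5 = 12.77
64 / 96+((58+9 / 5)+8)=68.47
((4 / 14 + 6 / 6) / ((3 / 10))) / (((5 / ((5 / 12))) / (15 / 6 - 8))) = -55 / 28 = -1.96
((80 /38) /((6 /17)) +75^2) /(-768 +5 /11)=-3530615 /481251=-7.34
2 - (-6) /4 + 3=13 /2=6.50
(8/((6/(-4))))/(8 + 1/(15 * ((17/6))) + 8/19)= -12920/20457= -0.63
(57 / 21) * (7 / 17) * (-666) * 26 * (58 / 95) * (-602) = 604605456 / 85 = 7113005.36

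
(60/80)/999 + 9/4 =1499/666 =2.25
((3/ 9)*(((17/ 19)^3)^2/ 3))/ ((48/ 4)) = 0.00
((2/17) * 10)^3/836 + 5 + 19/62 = 337946793/63662654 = 5.31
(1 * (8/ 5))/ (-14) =-4/ 35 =-0.11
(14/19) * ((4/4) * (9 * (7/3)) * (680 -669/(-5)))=1196286/95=12592.48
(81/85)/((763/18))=1458/64855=0.02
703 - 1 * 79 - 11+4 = 617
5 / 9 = 0.56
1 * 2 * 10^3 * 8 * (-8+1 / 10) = -126400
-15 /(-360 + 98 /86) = 645 /15431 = 0.04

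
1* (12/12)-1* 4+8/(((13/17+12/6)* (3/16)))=1753/141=12.43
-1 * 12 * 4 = -48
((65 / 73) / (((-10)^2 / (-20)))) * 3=-0.53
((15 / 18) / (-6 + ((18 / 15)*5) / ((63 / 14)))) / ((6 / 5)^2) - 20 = -20285 / 1008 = -20.12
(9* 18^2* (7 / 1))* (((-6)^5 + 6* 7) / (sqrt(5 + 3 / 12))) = -15034896* sqrt(21) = -68898548.99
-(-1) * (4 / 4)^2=1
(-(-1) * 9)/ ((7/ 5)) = 45/ 7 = 6.43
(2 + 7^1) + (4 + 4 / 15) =199 / 15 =13.27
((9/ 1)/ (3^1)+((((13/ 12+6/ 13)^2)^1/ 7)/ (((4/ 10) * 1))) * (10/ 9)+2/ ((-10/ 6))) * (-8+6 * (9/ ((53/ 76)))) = 968697302/ 5078619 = 190.74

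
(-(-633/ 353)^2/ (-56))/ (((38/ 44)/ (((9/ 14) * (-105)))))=-595023165/ 132583976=-4.49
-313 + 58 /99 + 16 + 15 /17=-497380 /1683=-295.53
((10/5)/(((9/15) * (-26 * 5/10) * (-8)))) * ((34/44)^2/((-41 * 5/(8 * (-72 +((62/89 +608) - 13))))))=-13470001/34439262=-0.39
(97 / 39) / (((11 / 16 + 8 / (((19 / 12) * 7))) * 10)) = 103208 / 584805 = 0.18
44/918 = 22/459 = 0.05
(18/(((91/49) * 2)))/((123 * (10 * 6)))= 7/10660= 0.00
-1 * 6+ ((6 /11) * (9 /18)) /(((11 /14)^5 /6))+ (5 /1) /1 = 7909271 /1771561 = 4.46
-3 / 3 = -1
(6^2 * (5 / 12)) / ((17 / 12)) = 180 / 17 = 10.59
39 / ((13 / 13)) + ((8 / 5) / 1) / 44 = 2147 / 55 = 39.04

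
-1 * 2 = -2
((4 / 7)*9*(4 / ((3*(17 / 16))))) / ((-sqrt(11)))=-768*sqrt(11) / 1309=-1.95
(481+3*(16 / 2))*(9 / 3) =1515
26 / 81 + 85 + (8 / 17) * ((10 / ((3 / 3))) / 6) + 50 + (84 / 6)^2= 457309 / 1377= 332.11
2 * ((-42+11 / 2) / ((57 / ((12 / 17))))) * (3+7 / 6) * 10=-36500 / 969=-37.67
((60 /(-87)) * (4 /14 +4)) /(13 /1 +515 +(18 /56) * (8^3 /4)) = -25 /4814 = -0.01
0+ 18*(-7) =-126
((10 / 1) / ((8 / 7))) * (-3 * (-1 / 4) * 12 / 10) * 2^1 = 63 / 4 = 15.75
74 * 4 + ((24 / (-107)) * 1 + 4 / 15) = 475148 / 1605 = 296.04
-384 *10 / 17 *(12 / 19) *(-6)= 276480 / 323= 855.98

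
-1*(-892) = 892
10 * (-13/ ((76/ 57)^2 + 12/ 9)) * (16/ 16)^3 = -585/ 14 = -41.79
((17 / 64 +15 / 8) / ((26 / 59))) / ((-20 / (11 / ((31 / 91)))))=-7.84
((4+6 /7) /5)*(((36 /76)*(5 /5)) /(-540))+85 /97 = 1694101 /1935150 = 0.88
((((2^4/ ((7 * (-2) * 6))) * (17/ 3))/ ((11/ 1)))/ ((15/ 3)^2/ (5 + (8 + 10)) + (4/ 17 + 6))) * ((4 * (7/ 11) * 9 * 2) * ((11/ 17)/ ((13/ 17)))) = -212704/ 409409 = -0.52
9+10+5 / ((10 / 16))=27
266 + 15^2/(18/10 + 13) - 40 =17849/74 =241.20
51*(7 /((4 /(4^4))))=22848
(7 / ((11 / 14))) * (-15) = -1470 / 11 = -133.64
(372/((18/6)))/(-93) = -4/3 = -1.33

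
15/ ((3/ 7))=35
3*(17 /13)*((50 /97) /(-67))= -2550 /84487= -0.03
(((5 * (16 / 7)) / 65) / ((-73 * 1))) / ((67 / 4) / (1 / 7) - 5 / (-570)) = -3648 / 177600605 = -0.00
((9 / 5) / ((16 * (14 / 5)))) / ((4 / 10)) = 45 / 448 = 0.10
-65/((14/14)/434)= -28210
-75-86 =-161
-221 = -221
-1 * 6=-6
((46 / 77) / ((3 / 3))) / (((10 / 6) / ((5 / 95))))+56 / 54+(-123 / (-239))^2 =14900409211 / 11281683105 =1.32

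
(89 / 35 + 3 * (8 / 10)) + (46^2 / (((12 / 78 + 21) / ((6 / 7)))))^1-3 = 168788 / 1925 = 87.68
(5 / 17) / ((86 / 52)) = 130 / 731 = 0.18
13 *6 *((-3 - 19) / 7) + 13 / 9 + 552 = 19423 / 63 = 308.30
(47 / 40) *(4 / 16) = 47 / 160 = 0.29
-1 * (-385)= 385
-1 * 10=-10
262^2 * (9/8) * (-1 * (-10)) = 772245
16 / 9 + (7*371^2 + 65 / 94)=815112091 / 846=963489.47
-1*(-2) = 2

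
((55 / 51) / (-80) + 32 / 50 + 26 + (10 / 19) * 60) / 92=22560439 / 35659200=0.63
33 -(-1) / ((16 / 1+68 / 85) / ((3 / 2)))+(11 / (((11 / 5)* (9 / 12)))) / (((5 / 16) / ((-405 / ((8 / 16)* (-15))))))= 66365 / 56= 1185.09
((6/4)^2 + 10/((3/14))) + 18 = 803/12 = 66.92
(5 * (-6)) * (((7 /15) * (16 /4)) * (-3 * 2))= 336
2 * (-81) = -162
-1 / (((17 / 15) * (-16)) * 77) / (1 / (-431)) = -6465 / 20944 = -0.31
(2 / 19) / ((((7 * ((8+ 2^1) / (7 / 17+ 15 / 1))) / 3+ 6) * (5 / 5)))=786 / 56107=0.01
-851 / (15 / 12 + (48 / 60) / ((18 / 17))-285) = 153180 / 50939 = 3.01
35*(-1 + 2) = 35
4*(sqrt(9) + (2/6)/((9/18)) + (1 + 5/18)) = 178/9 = 19.78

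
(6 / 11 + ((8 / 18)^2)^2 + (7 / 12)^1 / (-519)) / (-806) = -29133811 / 40253519592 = -0.00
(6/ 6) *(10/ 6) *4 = 20/ 3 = 6.67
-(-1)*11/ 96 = 11/ 96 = 0.11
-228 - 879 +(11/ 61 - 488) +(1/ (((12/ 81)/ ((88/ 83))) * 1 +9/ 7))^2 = -3416467015632/ 2142889069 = -1594.33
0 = 0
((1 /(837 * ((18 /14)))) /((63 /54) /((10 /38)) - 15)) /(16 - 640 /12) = 0.00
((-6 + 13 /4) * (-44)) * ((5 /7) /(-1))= -605 /7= -86.43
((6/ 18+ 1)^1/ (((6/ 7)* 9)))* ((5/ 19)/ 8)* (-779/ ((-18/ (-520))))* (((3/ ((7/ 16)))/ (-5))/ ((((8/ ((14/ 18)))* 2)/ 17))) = 317135/ 2187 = 145.01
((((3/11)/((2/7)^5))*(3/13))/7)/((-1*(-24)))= 0.20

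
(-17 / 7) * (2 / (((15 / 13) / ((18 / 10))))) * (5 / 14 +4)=-33.01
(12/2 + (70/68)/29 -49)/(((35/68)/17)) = -1440342/1015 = -1419.06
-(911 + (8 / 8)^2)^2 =-831744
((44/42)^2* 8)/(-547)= -3872/241227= -0.02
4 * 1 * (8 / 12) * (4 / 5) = 32 / 15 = 2.13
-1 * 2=-2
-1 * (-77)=77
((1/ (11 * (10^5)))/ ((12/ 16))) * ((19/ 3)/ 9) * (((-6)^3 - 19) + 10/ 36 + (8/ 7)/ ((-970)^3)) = -64106721940967/ 320194209431250000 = -0.00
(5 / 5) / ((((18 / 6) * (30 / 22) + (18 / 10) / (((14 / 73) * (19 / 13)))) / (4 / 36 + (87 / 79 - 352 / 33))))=-98342860 / 109352511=-0.90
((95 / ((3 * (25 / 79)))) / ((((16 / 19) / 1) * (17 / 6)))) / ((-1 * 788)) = -0.05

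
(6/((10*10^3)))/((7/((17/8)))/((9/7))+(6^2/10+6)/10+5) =459/6519400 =0.00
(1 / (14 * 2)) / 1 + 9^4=6561.04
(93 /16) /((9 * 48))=31 /2304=0.01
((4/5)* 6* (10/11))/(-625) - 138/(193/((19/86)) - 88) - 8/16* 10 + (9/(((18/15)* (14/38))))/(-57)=-3979308261/718313750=-5.54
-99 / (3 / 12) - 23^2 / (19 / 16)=-15988 / 19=-841.47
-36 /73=-0.49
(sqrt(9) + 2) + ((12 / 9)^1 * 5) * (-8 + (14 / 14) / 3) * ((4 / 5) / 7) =-53 / 63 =-0.84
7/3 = 2.33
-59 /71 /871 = -59 /61841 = -0.00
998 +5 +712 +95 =1810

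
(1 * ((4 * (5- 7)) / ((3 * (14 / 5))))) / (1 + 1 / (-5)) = -25 / 21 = -1.19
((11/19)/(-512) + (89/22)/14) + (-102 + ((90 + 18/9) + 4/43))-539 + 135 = -13322427845/32209408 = -413.62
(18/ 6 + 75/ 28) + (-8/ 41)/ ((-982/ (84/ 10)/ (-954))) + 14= 50973289/ 2818340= 18.09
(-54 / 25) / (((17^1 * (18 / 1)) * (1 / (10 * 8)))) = -48 / 85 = -0.56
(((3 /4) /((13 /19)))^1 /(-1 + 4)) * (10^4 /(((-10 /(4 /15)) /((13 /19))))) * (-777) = 51800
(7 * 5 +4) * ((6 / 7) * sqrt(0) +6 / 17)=234 / 17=13.76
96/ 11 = 8.73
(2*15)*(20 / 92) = 150 / 23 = 6.52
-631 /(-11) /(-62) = -631 /682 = -0.93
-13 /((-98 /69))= 9.15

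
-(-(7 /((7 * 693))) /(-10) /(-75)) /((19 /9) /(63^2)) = 189 /52250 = 0.00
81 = 81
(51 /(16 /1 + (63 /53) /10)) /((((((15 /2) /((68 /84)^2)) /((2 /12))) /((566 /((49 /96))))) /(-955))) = -9007876234880 /184605687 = -48795.23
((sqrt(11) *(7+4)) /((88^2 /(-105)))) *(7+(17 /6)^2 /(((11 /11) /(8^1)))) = -35.23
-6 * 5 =-30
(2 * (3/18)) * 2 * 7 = 14/3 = 4.67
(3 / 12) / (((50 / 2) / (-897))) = -897 / 100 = -8.97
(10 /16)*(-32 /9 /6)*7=-70 /27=-2.59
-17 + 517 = 500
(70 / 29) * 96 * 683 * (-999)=-4585170240 / 29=-158109318.62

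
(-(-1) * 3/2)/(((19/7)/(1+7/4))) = 231/152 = 1.52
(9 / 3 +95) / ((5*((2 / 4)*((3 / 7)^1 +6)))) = 1372 / 225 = 6.10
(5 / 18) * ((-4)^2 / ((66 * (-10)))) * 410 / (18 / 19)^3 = -1406095 / 433026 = -3.25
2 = 2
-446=-446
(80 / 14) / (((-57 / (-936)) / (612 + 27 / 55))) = 4425408 / 77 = 57472.83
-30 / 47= -0.64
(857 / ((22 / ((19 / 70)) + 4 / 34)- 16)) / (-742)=-276811 / 15619100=-0.02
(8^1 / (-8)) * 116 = -116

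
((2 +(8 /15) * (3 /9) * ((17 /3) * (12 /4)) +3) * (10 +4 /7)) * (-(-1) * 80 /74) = 5776 /63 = 91.68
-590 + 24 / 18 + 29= -1679 / 3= -559.67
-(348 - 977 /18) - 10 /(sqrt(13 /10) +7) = -281611 /954 +10 * sqrt(130) /477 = -294.95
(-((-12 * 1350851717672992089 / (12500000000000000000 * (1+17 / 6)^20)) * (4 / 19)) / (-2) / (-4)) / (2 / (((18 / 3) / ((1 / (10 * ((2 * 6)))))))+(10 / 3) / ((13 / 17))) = 211616662109879287943357810539392 / 12695424856483942210083083763546886444091796875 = 0.00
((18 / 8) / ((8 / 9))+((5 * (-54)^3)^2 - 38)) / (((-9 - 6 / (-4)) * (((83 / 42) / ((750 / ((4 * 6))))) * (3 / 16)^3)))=-444324810398896000 / 2241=-198270776617088.80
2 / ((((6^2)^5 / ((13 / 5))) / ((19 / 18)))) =247 / 2720977920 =0.00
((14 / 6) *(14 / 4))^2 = 66.69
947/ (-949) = -947/ 949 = -1.00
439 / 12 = 36.58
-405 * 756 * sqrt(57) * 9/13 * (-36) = 99202320 * sqrt(57)/13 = 57612391.66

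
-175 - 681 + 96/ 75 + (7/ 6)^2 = -768023/ 900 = -853.36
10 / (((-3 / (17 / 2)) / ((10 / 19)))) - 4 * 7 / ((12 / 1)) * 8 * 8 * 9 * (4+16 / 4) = -613714 / 57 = -10766.91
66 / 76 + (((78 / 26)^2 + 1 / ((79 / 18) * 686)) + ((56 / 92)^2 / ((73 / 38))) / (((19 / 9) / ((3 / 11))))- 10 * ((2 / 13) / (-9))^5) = 94877388113037378939611 / 9589706908980681356874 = 9.89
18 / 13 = 1.38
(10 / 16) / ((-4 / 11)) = -55 / 32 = -1.72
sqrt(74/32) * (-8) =-2 * sqrt(37) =-12.17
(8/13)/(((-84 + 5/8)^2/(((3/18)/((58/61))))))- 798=-401529220474/503169459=-798.00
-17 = -17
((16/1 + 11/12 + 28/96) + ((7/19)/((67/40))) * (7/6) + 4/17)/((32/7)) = 21450849/5540096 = 3.87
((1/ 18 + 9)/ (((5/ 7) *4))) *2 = 1141/ 180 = 6.34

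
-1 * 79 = -79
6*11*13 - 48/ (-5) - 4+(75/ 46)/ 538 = 106862239/ 123740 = 863.60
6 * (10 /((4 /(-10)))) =-150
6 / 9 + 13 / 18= 1.39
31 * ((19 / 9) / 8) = 589 / 72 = 8.18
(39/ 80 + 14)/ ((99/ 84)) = 8113/ 660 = 12.29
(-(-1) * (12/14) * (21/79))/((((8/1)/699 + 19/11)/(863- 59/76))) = 4534672329/40133738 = 112.99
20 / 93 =0.22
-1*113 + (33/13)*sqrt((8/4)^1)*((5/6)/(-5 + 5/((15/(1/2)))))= -113 - 165*sqrt(2)/377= -113.62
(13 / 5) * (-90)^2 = 21060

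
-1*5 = -5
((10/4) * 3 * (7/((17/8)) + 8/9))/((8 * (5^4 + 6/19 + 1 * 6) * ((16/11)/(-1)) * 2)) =-1045/489396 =-0.00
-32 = -32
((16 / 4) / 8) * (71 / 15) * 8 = 284 / 15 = 18.93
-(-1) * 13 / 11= 1.18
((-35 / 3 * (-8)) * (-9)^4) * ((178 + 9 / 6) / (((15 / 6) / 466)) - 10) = 20482707168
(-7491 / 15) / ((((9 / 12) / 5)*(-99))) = 908 / 27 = 33.63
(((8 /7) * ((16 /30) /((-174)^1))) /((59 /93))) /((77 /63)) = -2976 /658735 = -0.00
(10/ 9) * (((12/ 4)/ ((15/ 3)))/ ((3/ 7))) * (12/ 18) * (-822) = -7672/ 9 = -852.44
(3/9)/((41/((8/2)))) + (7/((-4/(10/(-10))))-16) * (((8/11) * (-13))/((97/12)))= 2191700/131241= 16.70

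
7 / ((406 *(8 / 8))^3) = 1 / 9560488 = 0.00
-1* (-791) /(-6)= -791 /6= -131.83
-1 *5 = -5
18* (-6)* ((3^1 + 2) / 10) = -54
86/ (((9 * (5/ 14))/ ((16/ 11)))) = 19264/ 495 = 38.92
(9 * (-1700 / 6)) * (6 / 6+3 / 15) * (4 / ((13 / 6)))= -73440 / 13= -5649.23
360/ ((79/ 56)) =20160/ 79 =255.19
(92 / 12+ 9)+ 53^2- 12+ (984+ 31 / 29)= 330490 / 87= 3798.74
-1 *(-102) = 102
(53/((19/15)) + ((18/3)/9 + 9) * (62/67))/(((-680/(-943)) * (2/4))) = 182901451/1298460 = 140.86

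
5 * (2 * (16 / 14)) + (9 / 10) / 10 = 8063 / 700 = 11.52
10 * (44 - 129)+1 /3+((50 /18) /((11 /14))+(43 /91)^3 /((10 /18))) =-315551069048 /373017645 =-845.94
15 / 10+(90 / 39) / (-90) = 115 / 78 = 1.47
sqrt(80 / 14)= 2* sqrt(70) / 7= 2.39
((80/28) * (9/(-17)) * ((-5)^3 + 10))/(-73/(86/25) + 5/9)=-3204360/380681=-8.42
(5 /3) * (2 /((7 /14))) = 20 /3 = 6.67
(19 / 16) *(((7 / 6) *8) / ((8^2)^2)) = 133 / 49152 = 0.00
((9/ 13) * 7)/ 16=63/ 208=0.30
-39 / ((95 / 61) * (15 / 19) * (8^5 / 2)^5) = -793 / 29514790517935282585600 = -0.00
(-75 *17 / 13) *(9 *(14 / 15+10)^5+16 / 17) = -2016826097008 / 14625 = -137902639.11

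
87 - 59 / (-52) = 88.13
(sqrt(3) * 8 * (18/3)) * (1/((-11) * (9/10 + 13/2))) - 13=-13 - 240 * sqrt(3)/407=-14.02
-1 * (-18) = 18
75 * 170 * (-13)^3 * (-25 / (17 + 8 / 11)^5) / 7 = 5475734 / 95823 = 57.14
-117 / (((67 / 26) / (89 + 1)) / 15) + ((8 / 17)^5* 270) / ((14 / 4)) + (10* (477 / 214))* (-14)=-4389472109068290 / 71252683831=-61604.31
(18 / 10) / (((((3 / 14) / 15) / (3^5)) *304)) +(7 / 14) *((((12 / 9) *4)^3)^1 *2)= 1035935 / 4104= 252.42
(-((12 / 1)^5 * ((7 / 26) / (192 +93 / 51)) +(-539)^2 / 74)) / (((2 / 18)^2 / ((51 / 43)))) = -55934047061361 / 136300970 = -410371.60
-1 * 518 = -518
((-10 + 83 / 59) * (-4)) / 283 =2028 / 16697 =0.12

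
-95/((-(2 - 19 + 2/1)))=-19/3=-6.33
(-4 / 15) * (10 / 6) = -4 / 9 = -0.44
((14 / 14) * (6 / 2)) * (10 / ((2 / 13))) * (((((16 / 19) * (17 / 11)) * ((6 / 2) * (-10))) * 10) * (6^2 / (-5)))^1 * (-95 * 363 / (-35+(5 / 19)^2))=52493443200 / 97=541169517.53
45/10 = 9/2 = 4.50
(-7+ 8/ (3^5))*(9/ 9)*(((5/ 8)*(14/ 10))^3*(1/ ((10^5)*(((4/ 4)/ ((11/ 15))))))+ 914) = -1188404742387689/ 186624000000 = -6367.91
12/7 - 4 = -16/7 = -2.29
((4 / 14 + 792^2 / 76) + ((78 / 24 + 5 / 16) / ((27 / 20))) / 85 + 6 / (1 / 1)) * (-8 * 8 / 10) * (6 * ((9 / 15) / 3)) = -10757022448 / 169575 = -63435.19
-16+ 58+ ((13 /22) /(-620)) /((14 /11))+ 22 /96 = 274907 /6510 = 42.23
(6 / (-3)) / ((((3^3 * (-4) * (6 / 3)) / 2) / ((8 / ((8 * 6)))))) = 1 / 324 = 0.00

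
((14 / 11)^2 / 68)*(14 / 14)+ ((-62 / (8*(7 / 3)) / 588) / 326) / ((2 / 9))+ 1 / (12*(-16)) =204632675 / 11040462048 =0.02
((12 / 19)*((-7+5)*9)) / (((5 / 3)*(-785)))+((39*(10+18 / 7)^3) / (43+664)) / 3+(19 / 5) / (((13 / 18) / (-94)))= -107685425135396 / 235098656975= -458.04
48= 48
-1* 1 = -1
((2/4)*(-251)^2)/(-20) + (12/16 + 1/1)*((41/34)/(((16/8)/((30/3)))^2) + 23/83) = -10736177/7055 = -1521.78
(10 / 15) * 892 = 1784 / 3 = 594.67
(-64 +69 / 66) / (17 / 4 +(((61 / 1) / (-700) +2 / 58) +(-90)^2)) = -7028875 / 904833633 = -0.01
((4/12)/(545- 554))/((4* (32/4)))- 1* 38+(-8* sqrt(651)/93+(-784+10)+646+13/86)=-6161659/37152- 8* sqrt(651)/93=-168.04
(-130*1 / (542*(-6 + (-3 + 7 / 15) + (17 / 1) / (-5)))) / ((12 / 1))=325 / 194036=0.00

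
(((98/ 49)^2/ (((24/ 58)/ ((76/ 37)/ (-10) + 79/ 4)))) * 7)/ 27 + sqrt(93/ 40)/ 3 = sqrt(930)/ 60 + 326221/ 6660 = 49.49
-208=-208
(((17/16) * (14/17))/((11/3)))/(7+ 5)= 7/352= 0.02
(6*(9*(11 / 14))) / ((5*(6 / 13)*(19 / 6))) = 3861 / 665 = 5.81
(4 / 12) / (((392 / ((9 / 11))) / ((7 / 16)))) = 3 / 9856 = 0.00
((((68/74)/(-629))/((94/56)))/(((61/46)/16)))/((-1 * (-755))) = -0.00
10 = 10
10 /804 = 5 /402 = 0.01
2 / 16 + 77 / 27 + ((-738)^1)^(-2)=3242651 / 1089288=2.98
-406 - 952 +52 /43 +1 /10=-583377 /430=-1356.69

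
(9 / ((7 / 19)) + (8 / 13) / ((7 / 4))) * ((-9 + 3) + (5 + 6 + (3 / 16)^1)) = 187165 / 1456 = 128.55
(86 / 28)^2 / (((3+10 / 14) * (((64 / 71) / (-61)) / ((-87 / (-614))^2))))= -3.45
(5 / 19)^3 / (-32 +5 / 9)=-1125 / 1941097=-0.00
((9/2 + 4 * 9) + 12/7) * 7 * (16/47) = 4728/47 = 100.60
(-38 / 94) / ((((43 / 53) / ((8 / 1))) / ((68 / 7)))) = -547808 / 14147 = -38.72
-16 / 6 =-8 / 3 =-2.67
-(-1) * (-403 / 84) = -4.80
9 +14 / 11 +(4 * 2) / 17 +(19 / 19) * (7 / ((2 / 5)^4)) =850269 / 2992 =284.18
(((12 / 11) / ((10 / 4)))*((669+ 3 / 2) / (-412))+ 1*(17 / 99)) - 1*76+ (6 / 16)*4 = -7651669 / 101970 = -75.04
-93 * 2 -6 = -192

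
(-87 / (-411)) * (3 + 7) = 290 / 137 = 2.12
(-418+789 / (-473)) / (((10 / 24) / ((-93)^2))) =-8711302.06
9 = 9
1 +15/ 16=31/ 16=1.94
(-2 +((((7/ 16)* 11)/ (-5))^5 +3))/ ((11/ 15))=0.24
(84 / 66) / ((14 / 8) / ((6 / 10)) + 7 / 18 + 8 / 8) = 504 / 1705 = 0.30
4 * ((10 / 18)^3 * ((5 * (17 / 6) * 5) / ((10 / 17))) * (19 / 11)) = 3431875 / 24057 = 142.66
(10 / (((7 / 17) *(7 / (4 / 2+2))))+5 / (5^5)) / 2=425049 / 61250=6.94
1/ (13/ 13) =1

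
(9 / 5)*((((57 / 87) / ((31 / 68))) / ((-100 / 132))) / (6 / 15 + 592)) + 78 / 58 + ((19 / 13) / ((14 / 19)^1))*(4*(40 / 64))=76304258507 / 12115912900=6.30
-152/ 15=-10.13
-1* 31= -31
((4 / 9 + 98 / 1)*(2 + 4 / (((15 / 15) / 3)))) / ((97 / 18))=24808 / 97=255.75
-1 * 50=-50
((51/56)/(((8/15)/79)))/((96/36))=181305/3584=50.59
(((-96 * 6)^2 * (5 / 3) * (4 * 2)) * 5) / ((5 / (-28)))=-123863040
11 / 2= 5.50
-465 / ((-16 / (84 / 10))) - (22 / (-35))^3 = 83820059 / 343000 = 244.37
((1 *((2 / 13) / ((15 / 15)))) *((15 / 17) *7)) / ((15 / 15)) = 210 / 221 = 0.95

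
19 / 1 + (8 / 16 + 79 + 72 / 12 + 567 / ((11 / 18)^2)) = 392705 / 242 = 1622.75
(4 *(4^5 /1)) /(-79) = -4096 /79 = -51.85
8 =8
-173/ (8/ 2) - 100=-573/ 4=-143.25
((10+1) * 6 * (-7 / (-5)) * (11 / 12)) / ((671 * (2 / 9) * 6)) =231 / 2440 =0.09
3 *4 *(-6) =-72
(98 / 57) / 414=49 / 11799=0.00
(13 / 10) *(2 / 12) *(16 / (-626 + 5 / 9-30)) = -156 / 29495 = -0.01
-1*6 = -6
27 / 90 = 3 / 10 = 0.30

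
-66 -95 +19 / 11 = -1752 / 11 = -159.27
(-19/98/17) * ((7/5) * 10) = -19/119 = -0.16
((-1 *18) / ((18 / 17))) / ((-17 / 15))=15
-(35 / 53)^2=-1225 / 2809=-0.44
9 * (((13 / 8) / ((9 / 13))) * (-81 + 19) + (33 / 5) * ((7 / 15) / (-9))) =-131283 / 100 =-1312.83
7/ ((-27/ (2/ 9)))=-14/ 243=-0.06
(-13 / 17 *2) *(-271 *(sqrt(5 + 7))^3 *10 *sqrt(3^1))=5073120 / 17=298418.82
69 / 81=23 / 27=0.85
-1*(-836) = 836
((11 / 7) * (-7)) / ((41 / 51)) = -561 / 41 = -13.68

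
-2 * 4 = -8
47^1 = 47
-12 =-12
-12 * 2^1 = -24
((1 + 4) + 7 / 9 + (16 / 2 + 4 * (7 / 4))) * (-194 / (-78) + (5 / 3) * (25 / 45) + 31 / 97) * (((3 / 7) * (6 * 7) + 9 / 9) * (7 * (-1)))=-3160780777 / 306423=-10315.09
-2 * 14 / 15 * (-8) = 224 / 15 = 14.93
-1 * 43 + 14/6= -122/3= -40.67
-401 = -401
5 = 5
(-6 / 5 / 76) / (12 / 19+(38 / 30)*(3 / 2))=-3 / 481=-0.01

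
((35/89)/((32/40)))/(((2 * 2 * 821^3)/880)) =9625/49251501829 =0.00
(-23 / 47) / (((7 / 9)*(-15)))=69 / 1645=0.04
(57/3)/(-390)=-19/390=-0.05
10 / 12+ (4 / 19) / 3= 103 / 114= 0.90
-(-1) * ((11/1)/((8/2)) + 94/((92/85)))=8243/92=89.60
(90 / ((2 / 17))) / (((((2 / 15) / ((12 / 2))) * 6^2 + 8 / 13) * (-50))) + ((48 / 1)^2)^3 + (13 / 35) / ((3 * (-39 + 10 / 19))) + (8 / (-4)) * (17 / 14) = 172731650488825217 / 14122920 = 12230590450.76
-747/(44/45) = -33615/44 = -763.98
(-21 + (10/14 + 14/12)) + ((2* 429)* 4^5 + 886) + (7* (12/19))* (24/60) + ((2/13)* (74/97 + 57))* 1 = 879469.54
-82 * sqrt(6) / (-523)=82 * sqrt(6) / 523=0.38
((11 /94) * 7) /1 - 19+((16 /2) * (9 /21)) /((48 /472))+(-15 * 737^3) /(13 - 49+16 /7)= 13828901984463 /77644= 178106511.57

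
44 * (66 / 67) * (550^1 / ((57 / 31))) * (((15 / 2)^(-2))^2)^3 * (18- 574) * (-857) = 1288472914296832 / 6606683525390625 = 0.20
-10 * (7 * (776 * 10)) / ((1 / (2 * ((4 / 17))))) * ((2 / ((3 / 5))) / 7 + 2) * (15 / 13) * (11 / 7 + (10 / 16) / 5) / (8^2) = -2303750 / 119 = -19359.24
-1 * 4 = -4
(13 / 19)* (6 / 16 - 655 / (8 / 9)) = -19149 / 38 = -503.92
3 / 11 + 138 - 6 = 1455 / 11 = 132.27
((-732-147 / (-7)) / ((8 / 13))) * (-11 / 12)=1059.09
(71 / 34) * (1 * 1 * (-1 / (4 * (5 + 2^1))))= -71 / 952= -0.07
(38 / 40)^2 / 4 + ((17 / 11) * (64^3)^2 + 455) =1869169775231171 / 17600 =106202828138.13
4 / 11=0.36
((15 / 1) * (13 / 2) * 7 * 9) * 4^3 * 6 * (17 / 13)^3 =891414720 / 169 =5274643.31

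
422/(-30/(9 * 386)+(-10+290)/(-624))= -2117596/2295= -922.70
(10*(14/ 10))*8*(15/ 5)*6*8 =16128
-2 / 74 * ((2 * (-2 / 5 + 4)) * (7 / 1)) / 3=-84 / 185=-0.45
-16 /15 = -1.07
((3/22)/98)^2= 9/4648336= 0.00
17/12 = 1.42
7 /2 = 3.50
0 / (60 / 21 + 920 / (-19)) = 0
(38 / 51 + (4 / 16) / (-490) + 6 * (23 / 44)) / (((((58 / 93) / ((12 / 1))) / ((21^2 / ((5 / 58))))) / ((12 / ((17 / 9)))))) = 192875188122 / 79475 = 2426866.16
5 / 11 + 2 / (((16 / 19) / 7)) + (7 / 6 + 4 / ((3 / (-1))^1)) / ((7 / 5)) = 31343 / 1848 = 16.96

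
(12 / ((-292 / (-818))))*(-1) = -2454 / 73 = -33.62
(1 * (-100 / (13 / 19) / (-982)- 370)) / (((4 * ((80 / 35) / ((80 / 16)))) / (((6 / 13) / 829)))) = -30984975 / 275158364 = -0.11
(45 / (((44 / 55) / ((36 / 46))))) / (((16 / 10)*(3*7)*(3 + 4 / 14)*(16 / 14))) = 0.35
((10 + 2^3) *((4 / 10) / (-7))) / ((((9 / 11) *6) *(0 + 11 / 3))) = -2 / 35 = -0.06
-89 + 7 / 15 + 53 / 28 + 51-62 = -41009 / 420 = -97.64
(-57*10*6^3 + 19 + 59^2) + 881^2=656541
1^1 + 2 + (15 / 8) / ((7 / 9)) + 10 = 863 / 56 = 15.41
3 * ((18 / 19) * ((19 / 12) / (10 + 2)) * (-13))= -39 / 8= -4.88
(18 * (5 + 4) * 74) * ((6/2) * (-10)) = -359640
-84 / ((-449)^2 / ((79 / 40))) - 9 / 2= -4536852 / 1008005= -4.50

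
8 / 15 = 0.53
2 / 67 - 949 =-63581 / 67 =-948.97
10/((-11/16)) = -160/11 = -14.55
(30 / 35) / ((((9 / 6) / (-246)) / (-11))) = 10824 / 7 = 1546.29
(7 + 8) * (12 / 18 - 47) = -695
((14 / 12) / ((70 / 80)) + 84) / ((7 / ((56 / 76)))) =512 / 57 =8.98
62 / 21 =2.95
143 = 143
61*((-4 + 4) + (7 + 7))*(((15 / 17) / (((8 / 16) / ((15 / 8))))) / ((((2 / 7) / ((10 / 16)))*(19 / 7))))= 23538375 / 10336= 2277.32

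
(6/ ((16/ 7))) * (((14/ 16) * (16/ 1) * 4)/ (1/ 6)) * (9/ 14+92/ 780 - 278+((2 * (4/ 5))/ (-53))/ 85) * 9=-644428042587/ 292825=-2200727.54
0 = 0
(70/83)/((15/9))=42/83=0.51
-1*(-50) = 50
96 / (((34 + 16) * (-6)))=-8 / 25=-0.32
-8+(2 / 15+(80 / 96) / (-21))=-4981 / 630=-7.91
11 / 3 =3.67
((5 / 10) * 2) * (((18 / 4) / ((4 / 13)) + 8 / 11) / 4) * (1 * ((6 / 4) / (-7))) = -579 / 704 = -0.82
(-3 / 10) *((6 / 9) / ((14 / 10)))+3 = 20 / 7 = 2.86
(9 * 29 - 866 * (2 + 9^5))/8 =-51137905/8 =-6392238.12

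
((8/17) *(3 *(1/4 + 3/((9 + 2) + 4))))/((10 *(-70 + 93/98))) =-2646/2875975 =-0.00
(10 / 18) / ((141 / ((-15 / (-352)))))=25 / 148896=0.00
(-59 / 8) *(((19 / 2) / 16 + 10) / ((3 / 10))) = -33335 / 128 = -260.43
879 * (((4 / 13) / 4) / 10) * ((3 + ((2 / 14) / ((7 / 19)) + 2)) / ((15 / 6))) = 232056 / 15925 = 14.57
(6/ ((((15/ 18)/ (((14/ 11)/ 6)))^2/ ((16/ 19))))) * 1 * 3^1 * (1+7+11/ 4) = 606816/ 57475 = 10.56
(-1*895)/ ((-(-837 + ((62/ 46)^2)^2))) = -250457695/ 233303396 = -1.07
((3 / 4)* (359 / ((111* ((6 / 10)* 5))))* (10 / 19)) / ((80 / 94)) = 16873 / 33744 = 0.50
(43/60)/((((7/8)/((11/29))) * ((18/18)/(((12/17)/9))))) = 3784/155295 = 0.02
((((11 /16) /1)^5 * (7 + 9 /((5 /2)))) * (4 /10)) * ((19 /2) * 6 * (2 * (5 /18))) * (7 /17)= 1135248499 /133693440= 8.49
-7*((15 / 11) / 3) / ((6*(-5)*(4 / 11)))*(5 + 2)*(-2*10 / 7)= -35 / 6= -5.83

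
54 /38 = 27 /19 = 1.42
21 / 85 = 0.25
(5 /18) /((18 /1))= 5 /324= 0.02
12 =12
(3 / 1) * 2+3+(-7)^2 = 58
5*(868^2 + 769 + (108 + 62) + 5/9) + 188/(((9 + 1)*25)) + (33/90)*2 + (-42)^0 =4243297796/1125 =3771820.26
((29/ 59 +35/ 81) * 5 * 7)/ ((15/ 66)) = 679756/ 4779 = 142.24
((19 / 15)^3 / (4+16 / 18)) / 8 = 0.05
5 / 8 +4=37 / 8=4.62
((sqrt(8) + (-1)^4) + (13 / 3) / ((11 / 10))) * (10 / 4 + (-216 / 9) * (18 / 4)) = -34393 / 66 - 211 * sqrt(2) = -819.51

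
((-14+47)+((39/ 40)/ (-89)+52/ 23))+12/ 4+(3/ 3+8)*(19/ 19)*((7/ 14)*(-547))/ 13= -160832881/ 1064440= -151.10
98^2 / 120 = 2401 / 30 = 80.03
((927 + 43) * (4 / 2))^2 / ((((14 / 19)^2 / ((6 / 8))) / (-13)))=-67586383.16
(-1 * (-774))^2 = 599076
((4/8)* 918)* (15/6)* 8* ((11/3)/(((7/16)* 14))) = 269280/49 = 5495.51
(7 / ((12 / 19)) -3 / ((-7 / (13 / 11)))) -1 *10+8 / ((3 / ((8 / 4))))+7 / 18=20269 / 2772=7.31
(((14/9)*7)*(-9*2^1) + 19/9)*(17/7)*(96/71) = -949280/1491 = -636.67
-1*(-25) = 25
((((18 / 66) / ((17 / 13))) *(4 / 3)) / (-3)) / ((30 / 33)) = -26 / 255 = -0.10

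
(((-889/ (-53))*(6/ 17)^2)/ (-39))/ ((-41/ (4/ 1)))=42672/ 8163961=0.01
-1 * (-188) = 188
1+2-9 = -6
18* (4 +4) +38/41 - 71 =3031/41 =73.93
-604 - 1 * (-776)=172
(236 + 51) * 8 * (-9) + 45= -20619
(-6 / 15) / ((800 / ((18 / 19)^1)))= -9 / 19000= -0.00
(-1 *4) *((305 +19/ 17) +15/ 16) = -83519/ 68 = -1228.22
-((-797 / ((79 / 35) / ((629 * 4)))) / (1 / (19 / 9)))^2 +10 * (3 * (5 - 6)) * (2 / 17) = -30229441835586290060 / 8593857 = -3517563980362.52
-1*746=-746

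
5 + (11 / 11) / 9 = 46 / 9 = 5.11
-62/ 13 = -4.77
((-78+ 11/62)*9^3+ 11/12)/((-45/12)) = 21104209/1395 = 15128.47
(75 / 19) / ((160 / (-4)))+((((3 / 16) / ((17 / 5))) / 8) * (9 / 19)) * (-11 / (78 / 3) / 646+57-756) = -1653483705 / 694413824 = -2.38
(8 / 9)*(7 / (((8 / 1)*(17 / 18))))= 14 / 17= 0.82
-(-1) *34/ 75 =34/ 75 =0.45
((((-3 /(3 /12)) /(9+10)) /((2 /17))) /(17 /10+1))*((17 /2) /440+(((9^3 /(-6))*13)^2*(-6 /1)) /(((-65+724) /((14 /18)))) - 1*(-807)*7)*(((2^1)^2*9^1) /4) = 215057.01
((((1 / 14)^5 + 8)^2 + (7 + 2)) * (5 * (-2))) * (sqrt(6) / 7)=-105577992092165 * sqrt(6) / 1012391292416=-255.45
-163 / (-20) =163 / 20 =8.15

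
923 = 923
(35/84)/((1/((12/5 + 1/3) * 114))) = 779/6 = 129.83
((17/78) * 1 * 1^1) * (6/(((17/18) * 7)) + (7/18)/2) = 4721/19656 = 0.24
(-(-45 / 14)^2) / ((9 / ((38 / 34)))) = -4275 / 3332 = -1.28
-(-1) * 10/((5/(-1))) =-2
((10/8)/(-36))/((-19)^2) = -5/51984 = -0.00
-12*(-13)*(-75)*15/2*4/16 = -43875/2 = -21937.50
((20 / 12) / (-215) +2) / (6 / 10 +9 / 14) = 17990 / 11223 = 1.60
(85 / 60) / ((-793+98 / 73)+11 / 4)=-1241 / 691083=-0.00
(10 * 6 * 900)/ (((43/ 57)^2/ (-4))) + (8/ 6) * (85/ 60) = -6316024567/ 16641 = -379545.97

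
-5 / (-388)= 5 / 388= 0.01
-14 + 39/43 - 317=-14194/43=-330.09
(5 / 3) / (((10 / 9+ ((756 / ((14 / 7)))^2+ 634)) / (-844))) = -3165 / 322918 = -0.01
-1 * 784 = -784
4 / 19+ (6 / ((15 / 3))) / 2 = 77 / 95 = 0.81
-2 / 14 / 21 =-1 / 147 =-0.01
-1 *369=-369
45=45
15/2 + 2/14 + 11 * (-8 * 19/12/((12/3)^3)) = 3673/672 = 5.47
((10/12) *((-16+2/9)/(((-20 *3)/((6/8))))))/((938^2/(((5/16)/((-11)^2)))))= 355/735859289088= 0.00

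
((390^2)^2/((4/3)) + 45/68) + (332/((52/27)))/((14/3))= 107366797042677/6188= 17350807537.60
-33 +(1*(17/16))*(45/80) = -8295/256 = -32.40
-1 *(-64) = 64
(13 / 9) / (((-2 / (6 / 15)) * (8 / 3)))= -13 / 120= -0.11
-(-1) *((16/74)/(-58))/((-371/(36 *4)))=576/398083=0.00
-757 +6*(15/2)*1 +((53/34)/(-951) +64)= -20952485/32334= -648.00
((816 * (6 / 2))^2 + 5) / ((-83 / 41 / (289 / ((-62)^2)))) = -71007608941 / 319052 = -222558.11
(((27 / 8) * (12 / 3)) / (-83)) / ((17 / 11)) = -297 / 2822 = -0.11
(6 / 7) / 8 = 3 / 28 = 0.11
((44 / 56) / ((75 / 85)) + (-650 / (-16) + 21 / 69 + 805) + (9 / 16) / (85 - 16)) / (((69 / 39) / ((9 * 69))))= 166452507 / 560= 297236.62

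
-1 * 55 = -55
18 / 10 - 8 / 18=61 / 45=1.36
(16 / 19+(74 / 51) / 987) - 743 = -709800631 / 956403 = -742.16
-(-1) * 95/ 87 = 95/ 87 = 1.09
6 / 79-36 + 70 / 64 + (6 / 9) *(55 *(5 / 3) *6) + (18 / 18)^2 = 2524231 / 7584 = 332.84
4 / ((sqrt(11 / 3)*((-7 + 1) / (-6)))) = 4*sqrt(33) / 11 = 2.09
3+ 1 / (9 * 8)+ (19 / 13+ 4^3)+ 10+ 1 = 74389 / 936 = 79.48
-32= -32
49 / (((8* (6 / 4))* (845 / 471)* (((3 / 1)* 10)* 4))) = 7693 / 405600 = 0.02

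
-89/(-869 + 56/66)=2937/28649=0.10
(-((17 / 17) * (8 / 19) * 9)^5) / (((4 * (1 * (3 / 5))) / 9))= -7255941120 / 2476099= -2930.39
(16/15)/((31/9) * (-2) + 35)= 48/1265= 0.04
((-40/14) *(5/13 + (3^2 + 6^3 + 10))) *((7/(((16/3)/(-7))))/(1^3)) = 80325/13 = 6178.85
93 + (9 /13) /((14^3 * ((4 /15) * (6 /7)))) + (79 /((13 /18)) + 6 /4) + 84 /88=91860207 /448448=204.84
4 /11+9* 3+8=35.36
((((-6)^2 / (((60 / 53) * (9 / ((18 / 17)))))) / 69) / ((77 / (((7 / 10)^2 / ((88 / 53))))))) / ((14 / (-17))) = -2809 / 11132000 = -0.00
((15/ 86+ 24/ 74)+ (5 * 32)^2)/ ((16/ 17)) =27200.53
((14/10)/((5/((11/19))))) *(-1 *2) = -154/475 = -0.32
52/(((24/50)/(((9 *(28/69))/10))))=910/23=39.57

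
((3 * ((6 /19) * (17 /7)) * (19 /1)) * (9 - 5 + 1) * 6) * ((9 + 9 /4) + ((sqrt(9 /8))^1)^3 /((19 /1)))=61965 * sqrt(2) /1064 + 103275 /7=14835.93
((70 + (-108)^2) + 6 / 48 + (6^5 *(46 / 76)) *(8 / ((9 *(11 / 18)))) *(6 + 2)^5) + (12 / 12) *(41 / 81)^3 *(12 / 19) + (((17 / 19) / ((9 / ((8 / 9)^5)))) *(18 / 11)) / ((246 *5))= 13621482498990138463 / 60718905720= 224336758.67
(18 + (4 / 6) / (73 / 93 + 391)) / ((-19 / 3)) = -983865 / 346142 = -2.84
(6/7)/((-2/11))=-33/7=-4.71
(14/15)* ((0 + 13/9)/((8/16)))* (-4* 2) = -2912/135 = -21.57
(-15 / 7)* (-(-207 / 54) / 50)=-23 / 140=-0.16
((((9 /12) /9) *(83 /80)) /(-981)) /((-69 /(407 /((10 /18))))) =33781 /36100800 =0.00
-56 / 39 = -1.44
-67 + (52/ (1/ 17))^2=781389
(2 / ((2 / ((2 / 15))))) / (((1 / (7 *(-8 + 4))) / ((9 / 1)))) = -168 / 5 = -33.60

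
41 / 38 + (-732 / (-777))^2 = 1.97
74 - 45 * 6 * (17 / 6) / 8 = -173 / 8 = -21.62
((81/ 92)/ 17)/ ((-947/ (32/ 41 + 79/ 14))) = -0.00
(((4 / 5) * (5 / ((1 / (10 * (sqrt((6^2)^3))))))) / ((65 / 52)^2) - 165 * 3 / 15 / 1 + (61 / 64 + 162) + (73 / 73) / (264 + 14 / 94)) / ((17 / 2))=4496857539 / 6753760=665.83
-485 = -485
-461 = -461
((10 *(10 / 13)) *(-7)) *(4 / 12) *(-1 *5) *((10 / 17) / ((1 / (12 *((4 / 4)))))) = 140000 / 221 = 633.48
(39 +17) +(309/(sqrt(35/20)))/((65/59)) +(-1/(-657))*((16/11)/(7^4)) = 971713528/17352027 +36462*sqrt(7)/455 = 268.02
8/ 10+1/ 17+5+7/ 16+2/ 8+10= 16.55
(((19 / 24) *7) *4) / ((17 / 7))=931 / 102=9.13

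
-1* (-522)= 522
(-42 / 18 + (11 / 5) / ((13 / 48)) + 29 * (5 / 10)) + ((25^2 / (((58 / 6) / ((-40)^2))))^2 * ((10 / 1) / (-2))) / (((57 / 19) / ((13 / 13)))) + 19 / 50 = -14624999983051327 / 819975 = -17835909610.72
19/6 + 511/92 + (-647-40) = -187205/276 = -678.28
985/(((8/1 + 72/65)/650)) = 20808125/296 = 70297.72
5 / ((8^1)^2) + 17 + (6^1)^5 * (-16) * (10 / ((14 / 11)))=-437936669 / 448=-977537.21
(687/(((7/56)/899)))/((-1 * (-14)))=2470452/7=352921.71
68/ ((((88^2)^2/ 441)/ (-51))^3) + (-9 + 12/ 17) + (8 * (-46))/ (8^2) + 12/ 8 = -11497968498031310433249667/ 916602412242144264716288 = -12.54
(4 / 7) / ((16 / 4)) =1 / 7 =0.14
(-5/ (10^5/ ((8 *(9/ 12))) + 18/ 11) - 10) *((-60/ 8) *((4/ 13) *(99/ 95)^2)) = 32347445823/ 1290701711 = 25.06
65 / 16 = 4.06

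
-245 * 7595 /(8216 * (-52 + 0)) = 4.36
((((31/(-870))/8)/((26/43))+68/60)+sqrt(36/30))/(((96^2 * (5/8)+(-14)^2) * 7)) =sqrt(30)/208460+40751/1508916864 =0.00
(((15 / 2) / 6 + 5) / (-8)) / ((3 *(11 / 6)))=-25 / 176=-0.14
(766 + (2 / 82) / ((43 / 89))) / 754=1350547 / 1329302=1.02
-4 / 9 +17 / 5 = 133 / 45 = 2.96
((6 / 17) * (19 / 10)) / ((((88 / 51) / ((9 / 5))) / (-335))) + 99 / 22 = -101133 / 440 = -229.85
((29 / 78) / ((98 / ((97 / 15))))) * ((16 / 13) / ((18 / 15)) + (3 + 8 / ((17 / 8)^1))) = 2905829 / 15203916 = 0.19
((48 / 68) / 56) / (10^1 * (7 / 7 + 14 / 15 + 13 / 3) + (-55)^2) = 9 / 2204594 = 0.00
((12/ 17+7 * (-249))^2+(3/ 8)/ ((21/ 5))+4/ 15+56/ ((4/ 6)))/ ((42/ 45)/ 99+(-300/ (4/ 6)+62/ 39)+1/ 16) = -1896883594725834/ 280150589089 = -6770.94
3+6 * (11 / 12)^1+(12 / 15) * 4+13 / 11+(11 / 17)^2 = 422823 / 31790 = 13.30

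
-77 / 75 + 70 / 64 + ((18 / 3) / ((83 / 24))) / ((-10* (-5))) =811 / 7968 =0.10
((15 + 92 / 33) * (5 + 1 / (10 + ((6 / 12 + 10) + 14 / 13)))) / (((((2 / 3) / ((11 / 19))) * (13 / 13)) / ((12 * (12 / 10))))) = 1049556 / 935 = 1122.52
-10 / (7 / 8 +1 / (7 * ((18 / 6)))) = -336 / 31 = -10.84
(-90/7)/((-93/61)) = 1830/217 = 8.43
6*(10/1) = 60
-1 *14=-14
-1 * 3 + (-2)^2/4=-2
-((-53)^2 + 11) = -2820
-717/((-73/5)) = 3585/73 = 49.11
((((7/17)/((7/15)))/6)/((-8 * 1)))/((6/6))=-5/272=-0.02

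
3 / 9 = 1 / 3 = 0.33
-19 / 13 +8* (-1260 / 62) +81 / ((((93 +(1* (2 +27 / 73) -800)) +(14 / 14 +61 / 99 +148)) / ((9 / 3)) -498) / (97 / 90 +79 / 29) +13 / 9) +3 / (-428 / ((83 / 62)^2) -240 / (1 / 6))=-164.50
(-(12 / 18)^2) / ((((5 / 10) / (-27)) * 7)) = 24 / 7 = 3.43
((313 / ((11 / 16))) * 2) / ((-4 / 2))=-5008 / 11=-455.27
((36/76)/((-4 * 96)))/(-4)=3/9728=0.00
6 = 6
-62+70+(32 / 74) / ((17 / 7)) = 5144 / 629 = 8.18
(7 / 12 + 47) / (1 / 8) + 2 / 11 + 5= 385.85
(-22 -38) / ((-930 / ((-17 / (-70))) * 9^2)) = 17 / 87885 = 0.00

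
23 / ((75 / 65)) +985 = 15074 / 15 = 1004.93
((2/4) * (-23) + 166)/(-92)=-309/184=-1.68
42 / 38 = 21 / 19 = 1.11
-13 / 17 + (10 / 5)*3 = 89 / 17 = 5.24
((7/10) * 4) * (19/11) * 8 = 38.69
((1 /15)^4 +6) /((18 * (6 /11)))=3341261 /5467500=0.61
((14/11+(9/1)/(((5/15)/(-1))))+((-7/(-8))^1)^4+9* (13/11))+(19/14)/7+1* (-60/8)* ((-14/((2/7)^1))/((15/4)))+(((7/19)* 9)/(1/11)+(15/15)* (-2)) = 4956592481/41947136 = 118.16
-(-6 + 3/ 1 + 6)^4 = -81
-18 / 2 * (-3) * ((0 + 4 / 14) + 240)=45414 / 7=6487.71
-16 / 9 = -1.78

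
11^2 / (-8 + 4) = -30.25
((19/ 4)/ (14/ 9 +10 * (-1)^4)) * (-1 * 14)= -1197/ 208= -5.75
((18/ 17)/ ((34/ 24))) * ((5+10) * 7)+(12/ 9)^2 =208744/ 2601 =80.26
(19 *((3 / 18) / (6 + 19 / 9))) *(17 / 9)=323 / 438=0.74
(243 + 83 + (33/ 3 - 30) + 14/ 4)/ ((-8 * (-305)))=621/ 4880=0.13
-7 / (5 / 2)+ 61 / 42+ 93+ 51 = 29957 / 210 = 142.65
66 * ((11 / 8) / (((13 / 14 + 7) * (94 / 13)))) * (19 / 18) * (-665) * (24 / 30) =-27824797 / 31302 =-888.91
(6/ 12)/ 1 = 0.50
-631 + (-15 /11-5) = -7011 /11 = -637.36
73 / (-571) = -73 / 571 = -0.13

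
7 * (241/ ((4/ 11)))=18557/ 4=4639.25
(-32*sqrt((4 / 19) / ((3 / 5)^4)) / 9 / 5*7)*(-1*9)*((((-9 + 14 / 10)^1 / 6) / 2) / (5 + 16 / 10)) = -1120*sqrt(19) / 891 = -5.48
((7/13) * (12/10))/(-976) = -21/31720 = -0.00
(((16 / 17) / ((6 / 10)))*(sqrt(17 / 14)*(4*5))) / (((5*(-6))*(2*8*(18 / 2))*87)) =-5*sqrt(238) / 838593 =-0.00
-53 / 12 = -4.42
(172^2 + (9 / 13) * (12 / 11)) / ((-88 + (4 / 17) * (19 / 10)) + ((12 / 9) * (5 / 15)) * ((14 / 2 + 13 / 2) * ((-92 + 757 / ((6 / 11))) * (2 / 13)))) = 89900675 / 3368761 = 26.69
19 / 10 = 1.90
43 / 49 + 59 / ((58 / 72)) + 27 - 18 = 118112 / 1421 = 83.12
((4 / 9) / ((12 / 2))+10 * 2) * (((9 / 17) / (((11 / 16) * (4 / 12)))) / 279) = 8672 / 52173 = 0.17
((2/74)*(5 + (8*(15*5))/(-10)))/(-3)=55/111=0.50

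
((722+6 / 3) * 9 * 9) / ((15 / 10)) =39096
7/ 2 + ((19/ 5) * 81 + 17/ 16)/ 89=49629/ 7120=6.97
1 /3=0.33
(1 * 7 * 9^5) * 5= 2066715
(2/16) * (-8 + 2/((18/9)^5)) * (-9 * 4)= 35.72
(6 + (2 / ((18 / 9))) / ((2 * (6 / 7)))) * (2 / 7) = 79 / 42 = 1.88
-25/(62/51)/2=-1275/124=-10.28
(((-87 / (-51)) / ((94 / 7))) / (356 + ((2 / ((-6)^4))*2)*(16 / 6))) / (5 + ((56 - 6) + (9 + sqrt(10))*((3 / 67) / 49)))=3655793993418 / 563572916580434315 - 485841321*sqrt(10) / 4508583332643474520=0.00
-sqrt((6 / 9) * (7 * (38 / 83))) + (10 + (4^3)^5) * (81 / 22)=3953322207 - 2 * sqrt(33117) / 249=3953322205.54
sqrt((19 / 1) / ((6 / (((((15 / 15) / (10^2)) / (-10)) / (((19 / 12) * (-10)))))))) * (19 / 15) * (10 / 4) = 19 * sqrt(2) / 600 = 0.04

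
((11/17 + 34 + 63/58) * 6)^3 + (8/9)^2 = 95652800412297067/9705675717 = 9855346.83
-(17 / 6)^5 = -1419857 / 7776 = -182.59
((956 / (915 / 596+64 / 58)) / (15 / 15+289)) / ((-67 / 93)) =-26494584 / 15278345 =-1.73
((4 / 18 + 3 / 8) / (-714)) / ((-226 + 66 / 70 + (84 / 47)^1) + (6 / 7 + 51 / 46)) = 232415 / 61491602088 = 0.00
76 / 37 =2.05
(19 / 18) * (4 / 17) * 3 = 38 / 51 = 0.75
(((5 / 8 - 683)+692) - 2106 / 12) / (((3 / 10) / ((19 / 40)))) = -25213 / 96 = -262.64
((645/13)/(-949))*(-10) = 6450/12337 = 0.52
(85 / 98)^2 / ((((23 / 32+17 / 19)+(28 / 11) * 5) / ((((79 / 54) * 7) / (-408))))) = -7017175 / 5329390626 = -0.00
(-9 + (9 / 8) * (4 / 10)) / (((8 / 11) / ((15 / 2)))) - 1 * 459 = -35019 / 64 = -547.17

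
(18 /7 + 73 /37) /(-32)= -1177 /8288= -0.14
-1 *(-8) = 8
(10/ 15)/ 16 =1/ 24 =0.04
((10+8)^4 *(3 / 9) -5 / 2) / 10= 69979 / 20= 3498.95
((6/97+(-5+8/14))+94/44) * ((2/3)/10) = -33317/224070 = -0.15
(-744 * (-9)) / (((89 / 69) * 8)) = 57753 / 89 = 648.91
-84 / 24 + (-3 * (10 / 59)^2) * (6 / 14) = -172369 / 48734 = -3.54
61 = 61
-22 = -22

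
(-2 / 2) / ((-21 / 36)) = 12 / 7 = 1.71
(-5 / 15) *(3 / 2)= -1 / 2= -0.50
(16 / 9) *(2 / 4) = 8 / 9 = 0.89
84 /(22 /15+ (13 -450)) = -1260 /6533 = -0.19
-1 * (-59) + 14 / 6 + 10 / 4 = 383 / 6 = 63.83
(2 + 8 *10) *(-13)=-1066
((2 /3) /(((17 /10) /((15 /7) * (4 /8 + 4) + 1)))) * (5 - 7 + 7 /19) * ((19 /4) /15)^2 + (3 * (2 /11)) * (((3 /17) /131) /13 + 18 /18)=-330673373 /2407565160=-0.14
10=10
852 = 852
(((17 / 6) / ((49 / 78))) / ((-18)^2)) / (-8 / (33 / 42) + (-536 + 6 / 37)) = -89947 / 3528123480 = -0.00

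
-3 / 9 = -1 / 3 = -0.33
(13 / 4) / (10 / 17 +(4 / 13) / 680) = 14365 / 2602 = 5.52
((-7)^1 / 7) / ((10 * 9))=-1 / 90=-0.01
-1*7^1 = -7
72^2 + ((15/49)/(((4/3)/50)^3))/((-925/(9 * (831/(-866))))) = 67006567251/12560464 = 5334.72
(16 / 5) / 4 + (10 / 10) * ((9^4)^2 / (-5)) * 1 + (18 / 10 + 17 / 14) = -602653827 / 70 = -8609340.39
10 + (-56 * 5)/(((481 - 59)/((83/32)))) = 8.28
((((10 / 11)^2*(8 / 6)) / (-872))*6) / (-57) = 100 / 751773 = 0.00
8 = 8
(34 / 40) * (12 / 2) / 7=51 / 70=0.73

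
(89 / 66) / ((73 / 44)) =178 / 219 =0.81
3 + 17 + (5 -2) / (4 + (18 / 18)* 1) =103 / 5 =20.60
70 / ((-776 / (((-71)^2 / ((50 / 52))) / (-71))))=6.66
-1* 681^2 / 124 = -463761 / 124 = -3740.01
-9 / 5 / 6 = -0.30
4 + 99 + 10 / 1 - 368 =-255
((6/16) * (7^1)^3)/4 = 1029/32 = 32.16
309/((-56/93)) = -28737/56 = -513.16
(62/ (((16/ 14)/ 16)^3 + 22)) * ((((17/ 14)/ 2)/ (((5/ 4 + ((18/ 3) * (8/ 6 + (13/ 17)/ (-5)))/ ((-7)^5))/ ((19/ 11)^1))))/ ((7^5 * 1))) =95323760/ 677393968779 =0.00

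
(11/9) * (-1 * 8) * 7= -616/9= -68.44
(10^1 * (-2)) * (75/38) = -750/19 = -39.47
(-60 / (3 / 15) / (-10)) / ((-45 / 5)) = -10 / 3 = -3.33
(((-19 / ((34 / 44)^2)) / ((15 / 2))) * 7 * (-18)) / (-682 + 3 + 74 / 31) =-23946384 / 30308875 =-0.79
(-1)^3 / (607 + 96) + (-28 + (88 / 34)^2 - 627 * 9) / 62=-1150816967 / 12596354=-91.36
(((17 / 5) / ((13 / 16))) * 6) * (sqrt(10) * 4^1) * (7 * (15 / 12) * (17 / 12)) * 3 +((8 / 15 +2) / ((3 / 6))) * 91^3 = 48552 * sqrt(10) / 13 +57271396 / 15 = 3829903.44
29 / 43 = 0.67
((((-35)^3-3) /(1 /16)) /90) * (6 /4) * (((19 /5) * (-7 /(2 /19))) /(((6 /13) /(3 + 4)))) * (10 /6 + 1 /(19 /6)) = 58641625042 /675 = 86876481.54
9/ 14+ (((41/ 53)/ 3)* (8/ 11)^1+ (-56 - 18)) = -1791631/ 24486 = -73.17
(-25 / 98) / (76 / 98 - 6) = 25 / 512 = 0.05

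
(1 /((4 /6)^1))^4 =81 /16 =5.06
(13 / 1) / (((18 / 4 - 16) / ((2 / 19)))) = -52 / 437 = -0.12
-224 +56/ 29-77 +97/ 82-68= -870077/ 2378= -365.89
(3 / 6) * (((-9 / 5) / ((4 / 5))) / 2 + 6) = 39 / 16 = 2.44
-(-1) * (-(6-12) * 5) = 30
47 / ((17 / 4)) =188 / 17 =11.06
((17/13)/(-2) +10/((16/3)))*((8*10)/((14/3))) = 1905/91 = 20.93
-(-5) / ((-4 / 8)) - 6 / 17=-176 / 17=-10.35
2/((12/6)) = 1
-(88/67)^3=-681472/300763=-2.27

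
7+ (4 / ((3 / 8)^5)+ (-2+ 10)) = 134717 / 243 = 554.39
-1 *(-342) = 342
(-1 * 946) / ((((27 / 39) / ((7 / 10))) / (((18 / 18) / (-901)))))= 43043 / 40545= 1.06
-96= -96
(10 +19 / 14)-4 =103 / 14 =7.36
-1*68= -68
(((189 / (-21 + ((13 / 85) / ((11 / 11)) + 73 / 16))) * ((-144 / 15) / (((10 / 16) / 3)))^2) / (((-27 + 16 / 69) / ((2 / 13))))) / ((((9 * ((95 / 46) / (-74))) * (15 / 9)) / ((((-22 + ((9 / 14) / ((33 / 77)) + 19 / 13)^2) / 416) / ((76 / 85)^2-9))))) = -215701990769355374592 / 164399256475866039875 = -1.31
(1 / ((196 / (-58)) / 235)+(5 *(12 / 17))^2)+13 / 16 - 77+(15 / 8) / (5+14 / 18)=-783187879 / 5890976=-132.95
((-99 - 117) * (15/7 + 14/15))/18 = -1292/35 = -36.91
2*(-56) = -112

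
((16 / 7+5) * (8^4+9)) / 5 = 5981.57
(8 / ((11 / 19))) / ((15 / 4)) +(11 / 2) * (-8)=-6652 / 165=-40.32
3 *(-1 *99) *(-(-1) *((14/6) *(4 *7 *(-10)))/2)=97020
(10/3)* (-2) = -20/3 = -6.67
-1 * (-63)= 63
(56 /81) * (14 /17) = 784 /1377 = 0.57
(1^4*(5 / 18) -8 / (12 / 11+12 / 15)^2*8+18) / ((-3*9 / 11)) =-12661 / 82134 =-0.15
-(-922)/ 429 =922/ 429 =2.15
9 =9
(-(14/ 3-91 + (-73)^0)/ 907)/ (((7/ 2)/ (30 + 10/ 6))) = 48640/ 57141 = 0.85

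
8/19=0.42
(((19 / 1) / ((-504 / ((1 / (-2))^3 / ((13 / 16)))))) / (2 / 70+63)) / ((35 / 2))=0.00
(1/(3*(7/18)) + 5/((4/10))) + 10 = 327/14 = 23.36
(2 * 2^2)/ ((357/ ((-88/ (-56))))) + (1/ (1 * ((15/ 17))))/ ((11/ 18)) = 259738/ 137445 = 1.89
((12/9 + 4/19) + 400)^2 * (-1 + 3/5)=-1047721088/16245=-64494.99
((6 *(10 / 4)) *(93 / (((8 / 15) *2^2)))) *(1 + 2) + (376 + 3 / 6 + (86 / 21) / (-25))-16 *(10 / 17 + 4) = 646782091 / 285600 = 2264.64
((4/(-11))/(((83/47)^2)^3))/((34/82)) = -1767791313956/61137849820003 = -0.03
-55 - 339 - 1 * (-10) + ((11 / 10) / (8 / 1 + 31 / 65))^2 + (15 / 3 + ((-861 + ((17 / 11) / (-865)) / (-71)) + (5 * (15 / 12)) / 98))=-99689598613307881 / 80400066149480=-1239.92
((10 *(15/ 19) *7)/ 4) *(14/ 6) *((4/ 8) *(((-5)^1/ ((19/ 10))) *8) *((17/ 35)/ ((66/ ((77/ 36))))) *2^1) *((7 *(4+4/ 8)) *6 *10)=-7288750/ 361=-20190.44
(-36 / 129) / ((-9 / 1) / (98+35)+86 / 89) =-142044 / 457391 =-0.31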